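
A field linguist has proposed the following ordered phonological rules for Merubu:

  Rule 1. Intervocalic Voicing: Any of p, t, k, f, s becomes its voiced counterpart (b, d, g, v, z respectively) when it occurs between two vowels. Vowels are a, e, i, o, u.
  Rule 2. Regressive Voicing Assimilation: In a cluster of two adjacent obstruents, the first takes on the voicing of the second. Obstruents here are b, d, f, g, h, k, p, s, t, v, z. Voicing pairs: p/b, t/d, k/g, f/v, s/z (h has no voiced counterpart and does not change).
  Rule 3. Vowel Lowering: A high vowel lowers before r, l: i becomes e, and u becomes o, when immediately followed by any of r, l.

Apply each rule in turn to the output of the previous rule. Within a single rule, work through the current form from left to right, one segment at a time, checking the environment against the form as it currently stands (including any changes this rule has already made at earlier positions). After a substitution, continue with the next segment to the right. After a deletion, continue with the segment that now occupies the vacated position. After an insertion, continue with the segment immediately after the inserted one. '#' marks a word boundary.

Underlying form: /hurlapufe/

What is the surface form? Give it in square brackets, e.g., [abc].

Rule 1 Intervocalic Voicing: [hurlapufe] → [hurlabuve]
Rule 2 Regressive Voicing Assimilation: no change — [hurlabuve]
Rule 3 Vowel Lowering: [hurlabuve] → [horlabuve]

[horlabuve]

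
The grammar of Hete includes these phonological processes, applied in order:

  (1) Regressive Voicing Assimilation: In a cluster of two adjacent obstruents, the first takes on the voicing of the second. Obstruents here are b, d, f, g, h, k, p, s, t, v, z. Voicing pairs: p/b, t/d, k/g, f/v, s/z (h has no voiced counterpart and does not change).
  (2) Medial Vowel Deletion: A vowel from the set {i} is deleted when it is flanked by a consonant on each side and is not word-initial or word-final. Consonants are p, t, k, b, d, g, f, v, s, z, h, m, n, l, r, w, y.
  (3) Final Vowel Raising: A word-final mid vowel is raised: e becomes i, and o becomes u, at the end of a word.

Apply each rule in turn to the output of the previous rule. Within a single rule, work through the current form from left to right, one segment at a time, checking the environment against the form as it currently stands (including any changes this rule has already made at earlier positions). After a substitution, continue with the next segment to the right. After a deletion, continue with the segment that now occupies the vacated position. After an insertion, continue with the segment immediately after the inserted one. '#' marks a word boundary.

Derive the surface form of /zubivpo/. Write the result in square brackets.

(1) Regressive Voicing Assimilation: [zubivpo] → [zubifpo]
(2) Medial Vowel Deletion: [zubifpo] → [zubfpo]
(3) Final Vowel Raising: [zubfpo] → [zubfpu]

[zubfpu]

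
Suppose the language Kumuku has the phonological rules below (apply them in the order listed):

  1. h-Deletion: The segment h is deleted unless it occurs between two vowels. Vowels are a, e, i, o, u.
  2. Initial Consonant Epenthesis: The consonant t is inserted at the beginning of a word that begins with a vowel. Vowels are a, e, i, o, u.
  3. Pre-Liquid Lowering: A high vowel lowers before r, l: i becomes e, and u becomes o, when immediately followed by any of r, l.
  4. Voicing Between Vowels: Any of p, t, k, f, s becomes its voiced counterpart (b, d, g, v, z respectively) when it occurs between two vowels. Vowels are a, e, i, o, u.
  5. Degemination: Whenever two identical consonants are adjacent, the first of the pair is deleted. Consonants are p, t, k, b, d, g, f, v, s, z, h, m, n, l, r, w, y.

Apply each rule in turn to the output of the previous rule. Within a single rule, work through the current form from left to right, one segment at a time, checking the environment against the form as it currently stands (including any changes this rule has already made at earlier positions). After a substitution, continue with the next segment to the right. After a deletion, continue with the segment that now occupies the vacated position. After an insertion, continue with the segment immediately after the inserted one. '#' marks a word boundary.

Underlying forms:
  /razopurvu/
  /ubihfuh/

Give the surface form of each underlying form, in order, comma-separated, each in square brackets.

[razoborvu], [tubivu]

/razopurvu/:
  1 h-Deletion: no change — [razopurvu]
  2 Initial Consonant Epenthesis: no change — [razopurvu]
  3 Pre-Liquid Lowering: [razopurvu] → [razoporvu]
  4 Voicing Between Vowels: [razoporvu] → [razoborvu]
  5 Degemination: no change — [razoborvu]
/ubihfuh/:
  1 h-Deletion: [ubihfuh] → [ubifu]
  2 Initial Consonant Epenthesis: [ubifu] → [tubifu]
  3 Pre-Liquid Lowering: no change — [tubifu]
  4 Voicing Between Vowels: [tubifu] → [tubivu]
  5 Degemination: no change — [tubivu]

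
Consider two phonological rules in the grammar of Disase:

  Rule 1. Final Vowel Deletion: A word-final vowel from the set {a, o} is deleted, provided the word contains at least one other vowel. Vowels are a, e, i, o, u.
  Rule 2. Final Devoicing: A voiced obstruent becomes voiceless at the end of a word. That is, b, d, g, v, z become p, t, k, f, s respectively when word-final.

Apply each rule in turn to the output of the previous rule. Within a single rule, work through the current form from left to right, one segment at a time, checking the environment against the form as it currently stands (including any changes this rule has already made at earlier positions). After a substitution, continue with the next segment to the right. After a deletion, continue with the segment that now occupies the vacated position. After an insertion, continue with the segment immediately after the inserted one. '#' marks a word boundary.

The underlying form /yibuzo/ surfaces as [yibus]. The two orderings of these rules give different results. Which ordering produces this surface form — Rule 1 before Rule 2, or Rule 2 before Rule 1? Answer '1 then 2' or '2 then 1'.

Order 1 then 2:
  1 Final Vowel Deletion: [yibuzo] → [yibuz]
  2 Final Devoicing: [yibuz] → [yibus]
  result: [yibus]
Order 2 then 1:
  2 Final Devoicing: no change — [yibuzo]
  1 Final Vowel Deletion: [yibuzo] → [yibuz]
  result: [yibuz]

1 then 2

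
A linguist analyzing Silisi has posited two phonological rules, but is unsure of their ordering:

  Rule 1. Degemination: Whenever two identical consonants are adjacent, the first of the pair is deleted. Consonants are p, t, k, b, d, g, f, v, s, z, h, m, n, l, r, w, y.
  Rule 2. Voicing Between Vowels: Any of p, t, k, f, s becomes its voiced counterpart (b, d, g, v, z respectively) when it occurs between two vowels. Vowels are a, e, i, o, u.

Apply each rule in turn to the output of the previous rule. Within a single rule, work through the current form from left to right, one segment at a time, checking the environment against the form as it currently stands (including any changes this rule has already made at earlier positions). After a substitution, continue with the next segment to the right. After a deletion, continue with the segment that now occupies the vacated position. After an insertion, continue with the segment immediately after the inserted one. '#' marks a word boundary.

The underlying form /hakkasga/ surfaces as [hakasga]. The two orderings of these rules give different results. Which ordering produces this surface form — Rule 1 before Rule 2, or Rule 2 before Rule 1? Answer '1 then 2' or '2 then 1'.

Order 1 then 2:
  1 Degemination: [hakkasga] → [hakasga]
  2 Voicing Between Vowels: [hakasga] → [hagasga]
  result: [hagasga]
Order 2 then 1:
  2 Voicing Between Vowels: no change — [hakkasga]
  1 Degemination: [hakkasga] → [hakasga]
  result: [hakasga]

2 then 1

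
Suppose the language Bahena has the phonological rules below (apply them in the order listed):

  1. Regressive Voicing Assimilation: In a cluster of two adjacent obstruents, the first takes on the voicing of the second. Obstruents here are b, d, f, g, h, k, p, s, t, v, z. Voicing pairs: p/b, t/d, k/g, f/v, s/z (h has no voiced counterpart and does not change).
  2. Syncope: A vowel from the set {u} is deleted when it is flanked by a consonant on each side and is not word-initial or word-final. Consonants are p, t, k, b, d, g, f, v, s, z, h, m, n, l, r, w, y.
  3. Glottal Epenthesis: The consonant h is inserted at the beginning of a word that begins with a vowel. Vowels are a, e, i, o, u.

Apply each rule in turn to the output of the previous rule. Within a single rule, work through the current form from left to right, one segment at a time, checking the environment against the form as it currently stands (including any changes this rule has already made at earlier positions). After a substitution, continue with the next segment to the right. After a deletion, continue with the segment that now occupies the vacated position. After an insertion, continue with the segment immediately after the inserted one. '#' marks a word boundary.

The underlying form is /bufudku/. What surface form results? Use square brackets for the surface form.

1 Regressive Voicing Assimilation: [bufudku] → [bufutku]
2 Syncope: [bufutku] → [bftku]
3 Glottal Epenthesis: no change — [bftku]

[bftku]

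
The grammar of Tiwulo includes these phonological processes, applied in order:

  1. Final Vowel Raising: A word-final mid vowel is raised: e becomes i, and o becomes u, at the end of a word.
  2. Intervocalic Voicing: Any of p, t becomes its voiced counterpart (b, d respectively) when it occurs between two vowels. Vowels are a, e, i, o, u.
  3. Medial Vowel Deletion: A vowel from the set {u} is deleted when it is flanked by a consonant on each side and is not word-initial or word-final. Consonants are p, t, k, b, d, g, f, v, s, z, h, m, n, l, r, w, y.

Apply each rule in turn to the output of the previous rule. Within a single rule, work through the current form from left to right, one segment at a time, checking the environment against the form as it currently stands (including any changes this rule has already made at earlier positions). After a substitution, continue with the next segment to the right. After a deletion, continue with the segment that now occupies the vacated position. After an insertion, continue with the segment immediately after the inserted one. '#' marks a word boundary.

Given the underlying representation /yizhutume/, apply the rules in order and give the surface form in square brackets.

1 Final Vowel Raising: [yizhutume] → [yizhutumi]
2 Intervocalic Voicing: [yizhutumi] → [yizhudumi]
3 Medial Vowel Deletion: [yizhudumi] → [yizhdmi]

[yizhdmi]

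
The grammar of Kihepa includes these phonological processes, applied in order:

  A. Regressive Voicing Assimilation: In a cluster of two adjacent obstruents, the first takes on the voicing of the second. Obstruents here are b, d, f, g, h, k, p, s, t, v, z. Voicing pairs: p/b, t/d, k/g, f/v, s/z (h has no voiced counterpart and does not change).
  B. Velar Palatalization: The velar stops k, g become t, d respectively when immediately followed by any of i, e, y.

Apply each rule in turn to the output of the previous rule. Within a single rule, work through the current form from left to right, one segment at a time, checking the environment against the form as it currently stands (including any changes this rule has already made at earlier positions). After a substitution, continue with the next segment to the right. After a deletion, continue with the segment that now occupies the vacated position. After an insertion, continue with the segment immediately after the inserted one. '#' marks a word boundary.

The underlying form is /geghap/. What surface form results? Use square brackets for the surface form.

[dekhap]

A Regressive Voicing Assimilation: [geghap] → [gekhap]
B Velar Palatalization: [gekhap] → [dekhap]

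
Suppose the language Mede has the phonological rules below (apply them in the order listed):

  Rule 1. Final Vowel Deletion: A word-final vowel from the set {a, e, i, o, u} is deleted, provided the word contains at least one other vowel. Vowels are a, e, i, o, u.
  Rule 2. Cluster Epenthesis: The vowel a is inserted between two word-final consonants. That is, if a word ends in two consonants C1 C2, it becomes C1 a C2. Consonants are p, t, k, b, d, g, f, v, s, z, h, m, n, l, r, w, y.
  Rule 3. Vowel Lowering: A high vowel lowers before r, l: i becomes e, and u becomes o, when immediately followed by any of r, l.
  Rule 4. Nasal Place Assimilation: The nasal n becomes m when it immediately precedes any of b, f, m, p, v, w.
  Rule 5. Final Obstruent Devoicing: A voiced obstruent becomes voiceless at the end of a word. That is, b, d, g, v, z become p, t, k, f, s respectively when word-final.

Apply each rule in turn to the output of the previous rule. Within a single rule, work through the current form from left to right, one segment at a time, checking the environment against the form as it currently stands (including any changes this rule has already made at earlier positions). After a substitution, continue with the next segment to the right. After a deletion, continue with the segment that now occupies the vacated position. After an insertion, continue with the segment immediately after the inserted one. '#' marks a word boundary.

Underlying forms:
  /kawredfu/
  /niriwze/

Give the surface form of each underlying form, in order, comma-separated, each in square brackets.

/kawredfu/:
  Rule 1 Final Vowel Deletion: [kawredfu] → [kawredf]
  Rule 2 Cluster Epenthesis: [kawredf] → [kawredaf]
  Rule 3 Vowel Lowering: no change — [kawredaf]
  Rule 4 Nasal Place Assimilation: no change — [kawredaf]
  Rule 5 Final Obstruent Devoicing: no change — [kawredaf]
/niriwze/:
  Rule 1 Final Vowel Deletion: [niriwze] → [niriwz]
  Rule 2 Cluster Epenthesis: [niriwz] → [niriwaz]
  Rule 3 Vowel Lowering: [niriwaz] → [neriwaz]
  Rule 4 Nasal Place Assimilation: no change — [neriwaz]
  Rule 5 Final Obstruent Devoicing: [neriwaz] → [neriwas]

[kawredaf], [neriwas]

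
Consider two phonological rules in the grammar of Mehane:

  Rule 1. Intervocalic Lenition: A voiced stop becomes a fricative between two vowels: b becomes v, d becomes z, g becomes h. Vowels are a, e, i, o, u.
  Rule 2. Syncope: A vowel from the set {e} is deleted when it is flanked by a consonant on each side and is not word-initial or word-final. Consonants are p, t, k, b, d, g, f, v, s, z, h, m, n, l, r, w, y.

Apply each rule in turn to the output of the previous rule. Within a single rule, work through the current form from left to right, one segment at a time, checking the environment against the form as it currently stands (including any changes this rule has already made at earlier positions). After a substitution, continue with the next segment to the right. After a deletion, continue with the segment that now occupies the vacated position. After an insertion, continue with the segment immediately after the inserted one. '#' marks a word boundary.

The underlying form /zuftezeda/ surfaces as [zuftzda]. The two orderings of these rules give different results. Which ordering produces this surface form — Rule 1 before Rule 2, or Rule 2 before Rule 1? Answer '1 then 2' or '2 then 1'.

Order 1 then 2:
  1 Intervocalic Lenition: [zuftezeda] → [zuftezeza]
  2 Syncope: [zuftezeza] → [zuftzza]
  result: [zuftzza]
Order 2 then 1:
  2 Syncope: [zuftezeda] → [zuftzda]
  1 Intervocalic Lenition: no change — [zuftzda]
  result: [zuftzda]

2 then 1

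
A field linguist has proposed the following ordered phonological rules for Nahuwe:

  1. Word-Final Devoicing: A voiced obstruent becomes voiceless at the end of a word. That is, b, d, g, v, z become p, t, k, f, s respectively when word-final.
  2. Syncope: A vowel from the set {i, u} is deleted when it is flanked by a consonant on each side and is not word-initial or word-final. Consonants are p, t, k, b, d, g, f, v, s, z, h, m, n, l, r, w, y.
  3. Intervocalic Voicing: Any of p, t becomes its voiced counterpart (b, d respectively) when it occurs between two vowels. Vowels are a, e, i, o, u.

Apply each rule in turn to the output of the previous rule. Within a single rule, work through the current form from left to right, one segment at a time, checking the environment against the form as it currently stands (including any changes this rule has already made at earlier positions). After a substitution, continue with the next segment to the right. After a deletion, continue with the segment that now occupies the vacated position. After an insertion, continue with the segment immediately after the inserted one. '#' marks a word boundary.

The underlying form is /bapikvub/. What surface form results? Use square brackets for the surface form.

1 Word-Final Devoicing: [bapikvub] → [bapikvup]
2 Syncope: [bapikvup] → [bapkvp]
3 Intervocalic Voicing: no change — [bapkvp]

[bapkvp]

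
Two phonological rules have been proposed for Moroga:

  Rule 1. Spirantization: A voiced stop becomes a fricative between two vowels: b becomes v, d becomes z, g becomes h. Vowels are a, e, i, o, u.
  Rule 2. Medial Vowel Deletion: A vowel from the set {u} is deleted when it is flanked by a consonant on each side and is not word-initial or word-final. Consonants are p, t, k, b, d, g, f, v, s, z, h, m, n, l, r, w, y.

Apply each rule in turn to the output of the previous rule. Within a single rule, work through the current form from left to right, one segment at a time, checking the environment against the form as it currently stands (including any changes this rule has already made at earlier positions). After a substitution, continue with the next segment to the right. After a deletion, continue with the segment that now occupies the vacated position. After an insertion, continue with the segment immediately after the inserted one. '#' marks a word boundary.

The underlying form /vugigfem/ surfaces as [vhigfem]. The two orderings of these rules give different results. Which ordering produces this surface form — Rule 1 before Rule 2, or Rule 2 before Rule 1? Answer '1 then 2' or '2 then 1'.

1 then 2

Order 1 then 2:
  1 Spirantization: [vugigfem] → [vuhigfem]
  2 Medial Vowel Deletion: [vuhigfem] → [vhigfem]
  result: [vhigfem]
Order 2 then 1:
  2 Medial Vowel Deletion: [vugigfem] → [vgigfem]
  1 Spirantization: no change — [vgigfem]
  result: [vgigfem]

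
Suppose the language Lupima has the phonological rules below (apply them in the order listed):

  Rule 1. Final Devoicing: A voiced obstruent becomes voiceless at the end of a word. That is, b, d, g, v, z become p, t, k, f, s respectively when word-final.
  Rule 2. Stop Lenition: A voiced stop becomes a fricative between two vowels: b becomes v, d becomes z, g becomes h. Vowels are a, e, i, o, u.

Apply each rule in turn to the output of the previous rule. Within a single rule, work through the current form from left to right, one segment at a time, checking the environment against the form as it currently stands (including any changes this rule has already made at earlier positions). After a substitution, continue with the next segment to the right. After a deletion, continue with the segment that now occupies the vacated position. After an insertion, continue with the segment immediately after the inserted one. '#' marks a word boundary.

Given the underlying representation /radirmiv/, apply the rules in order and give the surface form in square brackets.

[razirmif]

Rule 1 Final Devoicing: [radirmiv] → [radirmif]
Rule 2 Stop Lenition: [radirmif] → [razirmif]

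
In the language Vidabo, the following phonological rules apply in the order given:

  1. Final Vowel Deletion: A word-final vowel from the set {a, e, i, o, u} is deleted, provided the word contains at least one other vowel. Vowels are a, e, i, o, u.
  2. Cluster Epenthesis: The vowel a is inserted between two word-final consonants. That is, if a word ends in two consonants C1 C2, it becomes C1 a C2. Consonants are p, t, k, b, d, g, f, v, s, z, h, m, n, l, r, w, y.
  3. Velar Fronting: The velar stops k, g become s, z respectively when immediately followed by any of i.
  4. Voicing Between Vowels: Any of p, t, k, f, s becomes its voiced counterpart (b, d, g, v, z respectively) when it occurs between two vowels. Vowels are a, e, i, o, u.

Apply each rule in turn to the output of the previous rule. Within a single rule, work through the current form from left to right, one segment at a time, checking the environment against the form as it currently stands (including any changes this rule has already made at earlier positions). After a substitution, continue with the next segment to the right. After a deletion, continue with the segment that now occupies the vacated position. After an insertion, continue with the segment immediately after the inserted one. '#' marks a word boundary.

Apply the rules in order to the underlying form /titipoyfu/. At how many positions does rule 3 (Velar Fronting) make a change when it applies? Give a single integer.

1 Final Vowel Deletion: [titipoyfu] → [titipoyf]
2 Cluster Epenthesis: [titipoyf] → [titipoyaf]
3 Velar Fronting: no change — [titipoyaf]
4 Voicing Between Vowels: [titipoyaf] → [tidiboyaf]
Rule 3 changed 0 position(s).

0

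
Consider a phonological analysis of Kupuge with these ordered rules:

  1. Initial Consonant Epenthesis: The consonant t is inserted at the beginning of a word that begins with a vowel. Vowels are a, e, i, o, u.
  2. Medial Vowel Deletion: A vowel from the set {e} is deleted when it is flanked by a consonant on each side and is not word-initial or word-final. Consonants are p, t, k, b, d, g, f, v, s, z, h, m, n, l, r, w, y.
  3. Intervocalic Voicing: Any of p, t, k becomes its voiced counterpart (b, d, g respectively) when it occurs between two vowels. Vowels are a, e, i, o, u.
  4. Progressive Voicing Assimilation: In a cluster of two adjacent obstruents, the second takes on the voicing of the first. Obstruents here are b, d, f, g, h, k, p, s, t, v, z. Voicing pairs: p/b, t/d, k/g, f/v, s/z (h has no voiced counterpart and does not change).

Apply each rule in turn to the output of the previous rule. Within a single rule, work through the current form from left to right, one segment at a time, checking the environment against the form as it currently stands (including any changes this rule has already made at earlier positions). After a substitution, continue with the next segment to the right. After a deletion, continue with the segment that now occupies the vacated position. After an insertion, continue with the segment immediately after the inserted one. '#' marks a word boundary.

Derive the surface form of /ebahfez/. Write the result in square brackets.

[tpahfs]

1 Initial Consonant Epenthesis: [ebahfez] → [tebahfez]
2 Medial Vowel Deletion: [tebahfez] → [tbahfz]
3 Intervocalic Voicing: no change — [tbahfz]
4 Progressive Voicing Assimilation: [tbahfz] → [tpahfs]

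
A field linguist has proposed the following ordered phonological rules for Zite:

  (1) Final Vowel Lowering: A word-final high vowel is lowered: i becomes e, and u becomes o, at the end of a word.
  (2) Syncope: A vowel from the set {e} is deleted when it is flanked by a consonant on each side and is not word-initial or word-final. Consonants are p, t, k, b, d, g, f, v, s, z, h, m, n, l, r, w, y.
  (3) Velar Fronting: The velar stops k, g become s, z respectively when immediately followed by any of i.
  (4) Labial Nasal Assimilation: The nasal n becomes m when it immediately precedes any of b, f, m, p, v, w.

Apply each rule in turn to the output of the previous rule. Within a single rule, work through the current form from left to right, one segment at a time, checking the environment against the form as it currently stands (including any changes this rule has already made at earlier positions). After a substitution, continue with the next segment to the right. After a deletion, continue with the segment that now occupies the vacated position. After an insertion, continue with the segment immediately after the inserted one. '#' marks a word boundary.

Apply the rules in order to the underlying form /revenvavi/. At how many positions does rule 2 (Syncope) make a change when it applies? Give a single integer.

(1) Final Vowel Lowering: [revenvavi] → [revenvave]
(2) Syncope: [revenvave] → [rvnvave]
(3) Velar Fronting: no change — [rvnvave]
(4) Labial Nasal Assimilation: [rvnvave] → [rvmvave]
Rule 2 changed 2 position(s).

2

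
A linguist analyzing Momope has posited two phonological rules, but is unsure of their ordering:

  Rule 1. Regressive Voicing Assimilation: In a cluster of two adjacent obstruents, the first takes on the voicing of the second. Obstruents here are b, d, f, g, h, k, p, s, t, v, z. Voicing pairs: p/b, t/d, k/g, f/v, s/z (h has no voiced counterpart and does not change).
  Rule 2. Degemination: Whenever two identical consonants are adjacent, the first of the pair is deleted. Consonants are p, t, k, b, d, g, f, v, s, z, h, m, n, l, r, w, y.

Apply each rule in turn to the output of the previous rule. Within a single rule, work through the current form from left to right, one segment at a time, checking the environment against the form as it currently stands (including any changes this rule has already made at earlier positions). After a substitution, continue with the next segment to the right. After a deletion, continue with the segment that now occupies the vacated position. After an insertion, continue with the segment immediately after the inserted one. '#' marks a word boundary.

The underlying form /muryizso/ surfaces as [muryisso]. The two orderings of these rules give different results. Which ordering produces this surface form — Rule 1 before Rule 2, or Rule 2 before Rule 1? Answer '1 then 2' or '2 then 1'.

2 then 1

Order 1 then 2:
  1 Regressive Voicing Assimilation: [muryizso] → [muryisso]
  2 Degemination: [muryisso] → [muryiso]
  result: [muryiso]
Order 2 then 1:
  2 Degemination: no change — [muryizso]
  1 Regressive Voicing Assimilation: [muryizso] → [muryisso]
  result: [muryisso]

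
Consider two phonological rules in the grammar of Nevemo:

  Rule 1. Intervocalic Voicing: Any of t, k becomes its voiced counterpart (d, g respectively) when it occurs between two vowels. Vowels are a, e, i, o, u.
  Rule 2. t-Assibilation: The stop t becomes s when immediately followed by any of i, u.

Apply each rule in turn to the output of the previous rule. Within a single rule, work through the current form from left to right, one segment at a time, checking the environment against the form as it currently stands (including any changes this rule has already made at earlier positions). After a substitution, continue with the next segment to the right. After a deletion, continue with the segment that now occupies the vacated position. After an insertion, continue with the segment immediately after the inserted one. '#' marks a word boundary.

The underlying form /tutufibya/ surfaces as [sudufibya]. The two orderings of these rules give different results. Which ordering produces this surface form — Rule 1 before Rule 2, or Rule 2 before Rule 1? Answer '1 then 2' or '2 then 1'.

1 then 2

Order 1 then 2:
  1 Intervocalic Voicing: [tutufibya] → [tudufibya]
  2 t-Assibilation: [tudufibya] → [sudufibya]
  result: [sudufibya]
Order 2 then 1:
  2 t-Assibilation: [tutufibya] → [susufibya]
  1 Intervocalic Voicing: no change — [susufibya]
  result: [susufibya]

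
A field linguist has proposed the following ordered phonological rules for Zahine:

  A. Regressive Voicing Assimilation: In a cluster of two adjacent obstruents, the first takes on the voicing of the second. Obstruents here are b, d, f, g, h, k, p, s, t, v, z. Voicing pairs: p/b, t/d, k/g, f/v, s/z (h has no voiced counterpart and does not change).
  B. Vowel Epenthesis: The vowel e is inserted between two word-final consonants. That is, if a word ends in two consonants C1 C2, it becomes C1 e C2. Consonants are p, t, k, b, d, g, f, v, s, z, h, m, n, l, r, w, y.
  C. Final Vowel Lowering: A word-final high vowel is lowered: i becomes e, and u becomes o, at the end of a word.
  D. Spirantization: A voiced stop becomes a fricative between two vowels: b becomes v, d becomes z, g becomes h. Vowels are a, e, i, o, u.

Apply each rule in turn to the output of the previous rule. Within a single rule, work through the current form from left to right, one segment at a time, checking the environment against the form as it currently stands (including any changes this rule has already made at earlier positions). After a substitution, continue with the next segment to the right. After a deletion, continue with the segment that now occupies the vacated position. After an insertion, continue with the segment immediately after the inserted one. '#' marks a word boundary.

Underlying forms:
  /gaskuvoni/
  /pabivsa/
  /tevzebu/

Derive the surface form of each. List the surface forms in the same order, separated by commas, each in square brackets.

/gaskuvoni/:
  A Regressive Voicing Assimilation: no change — [gaskuvoni]
  B Vowel Epenthesis: no change — [gaskuvoni]
  C Final Vowel Lowering: [gaskuvoni] → [gaskuvone]
  D Spirantization: no change — [gaskuvone]
/pabivsa/:
  A Regressive Voicing Assimilation: [pabivsa] → [pabifsa]
  B Vowel Epenthesis: no change — [pabifsa]
  C Final Vowel Lowering: no change — [pabifsa]
  D Spirantization: [pabifsa] → [pavifsa]
/tevzebu/:
  A Regressive Voicing Assimilation: no change — [tevzebu]
  B Vowel Epenthesis: no change — [tevzebu]
  C Final Vowel Lowering: [tevzebu] → [tevzebo]
  D Spirantization: [tevzebo] → [tevzevo]

[gaskuvone], [pavifsa], [tevzevo]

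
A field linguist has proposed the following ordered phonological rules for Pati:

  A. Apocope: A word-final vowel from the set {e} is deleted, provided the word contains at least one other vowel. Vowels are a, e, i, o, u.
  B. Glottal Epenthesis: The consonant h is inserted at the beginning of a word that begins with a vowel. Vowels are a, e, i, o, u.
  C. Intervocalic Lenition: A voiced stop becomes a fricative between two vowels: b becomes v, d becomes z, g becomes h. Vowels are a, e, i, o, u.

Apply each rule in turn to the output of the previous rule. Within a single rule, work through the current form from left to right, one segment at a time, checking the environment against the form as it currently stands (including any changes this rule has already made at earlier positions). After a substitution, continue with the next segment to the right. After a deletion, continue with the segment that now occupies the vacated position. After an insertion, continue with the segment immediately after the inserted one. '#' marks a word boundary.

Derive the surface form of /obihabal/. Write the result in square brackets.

[hovihaval]

A Apocope: no change — [obihabal]
B Glottal Epenthesis: [obihabal] → [hobihabal]
C Intervocalic Lenition: [hobihabal] → [hovihaval]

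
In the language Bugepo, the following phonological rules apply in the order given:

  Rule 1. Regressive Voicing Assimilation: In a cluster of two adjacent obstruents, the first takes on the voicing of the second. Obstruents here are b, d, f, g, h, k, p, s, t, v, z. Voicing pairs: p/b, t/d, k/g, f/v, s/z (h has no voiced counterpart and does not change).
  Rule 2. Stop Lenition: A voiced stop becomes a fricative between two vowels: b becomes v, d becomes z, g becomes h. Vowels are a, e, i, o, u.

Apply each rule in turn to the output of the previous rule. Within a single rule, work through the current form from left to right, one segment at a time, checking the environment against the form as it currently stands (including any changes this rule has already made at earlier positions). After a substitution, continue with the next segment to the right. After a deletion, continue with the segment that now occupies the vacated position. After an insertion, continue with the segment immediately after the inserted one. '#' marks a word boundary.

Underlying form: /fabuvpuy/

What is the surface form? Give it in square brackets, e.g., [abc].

[favufpuy]

Rule 1 Regressive Voicing Assimilation: [fabuvpuy] → [fabufpuy]
Rule 2 Stop Lenition: [fabufpuy] → [favufpuy]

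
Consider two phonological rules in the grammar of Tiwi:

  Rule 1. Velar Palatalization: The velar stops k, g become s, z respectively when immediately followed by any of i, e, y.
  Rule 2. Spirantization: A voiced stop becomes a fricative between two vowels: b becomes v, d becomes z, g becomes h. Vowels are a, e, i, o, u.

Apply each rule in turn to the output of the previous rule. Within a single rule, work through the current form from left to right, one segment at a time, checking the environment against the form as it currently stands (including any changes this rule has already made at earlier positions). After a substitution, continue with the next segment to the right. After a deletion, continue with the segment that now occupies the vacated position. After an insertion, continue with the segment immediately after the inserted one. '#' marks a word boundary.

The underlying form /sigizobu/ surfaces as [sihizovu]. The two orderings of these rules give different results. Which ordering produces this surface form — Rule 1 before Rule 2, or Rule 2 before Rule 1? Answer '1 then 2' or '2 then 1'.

Order 1 then 2:
  1 Velar Palatalization: [sigizobu] → [sizizobu]
  2 Spirantization: [sizizobu] → [sizizovu]
  result: [sizizovu]
Order 2 then 1:
  2 Spirantization: [sigizobu] → [sihizovu]
  1 Velar Palatalization: no change — [sihizovu]
  result: [sihizovu]

2 then 1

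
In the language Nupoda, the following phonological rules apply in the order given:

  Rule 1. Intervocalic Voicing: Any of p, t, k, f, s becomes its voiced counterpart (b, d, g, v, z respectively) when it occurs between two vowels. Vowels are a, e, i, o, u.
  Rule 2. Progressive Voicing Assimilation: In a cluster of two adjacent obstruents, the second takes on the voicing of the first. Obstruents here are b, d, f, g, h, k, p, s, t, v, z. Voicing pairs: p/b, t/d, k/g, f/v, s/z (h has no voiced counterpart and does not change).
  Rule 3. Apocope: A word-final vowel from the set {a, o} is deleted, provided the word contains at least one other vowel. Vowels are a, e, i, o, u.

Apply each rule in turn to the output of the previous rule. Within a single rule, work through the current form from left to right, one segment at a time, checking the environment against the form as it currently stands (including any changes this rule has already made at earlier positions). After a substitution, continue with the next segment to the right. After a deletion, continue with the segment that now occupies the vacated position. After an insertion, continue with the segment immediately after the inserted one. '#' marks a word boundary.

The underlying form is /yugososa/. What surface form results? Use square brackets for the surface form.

[yugozoz]

Rule 1 Intervocalic Voicing: [yugososa] → [yugozoza]
Rule 2 Progressive Voicing Assimilation: no change — [yugozoza]
Rule 3 Apocope: [yugozoza] → [yugozoz]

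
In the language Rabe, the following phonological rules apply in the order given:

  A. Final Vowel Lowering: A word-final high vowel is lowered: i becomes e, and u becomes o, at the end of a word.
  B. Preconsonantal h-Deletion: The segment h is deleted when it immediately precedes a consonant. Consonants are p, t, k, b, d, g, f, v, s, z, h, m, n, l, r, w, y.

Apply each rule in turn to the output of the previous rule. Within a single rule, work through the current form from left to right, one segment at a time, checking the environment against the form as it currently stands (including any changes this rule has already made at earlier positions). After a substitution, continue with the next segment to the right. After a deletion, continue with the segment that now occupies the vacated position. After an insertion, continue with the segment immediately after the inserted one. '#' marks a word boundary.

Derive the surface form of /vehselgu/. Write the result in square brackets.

[veselgo]

A Final Vowel Lowering: [vehselgu] → [vehselgo]
B Preconsonantal h-Deletion: [vehselgo] → [veselgo]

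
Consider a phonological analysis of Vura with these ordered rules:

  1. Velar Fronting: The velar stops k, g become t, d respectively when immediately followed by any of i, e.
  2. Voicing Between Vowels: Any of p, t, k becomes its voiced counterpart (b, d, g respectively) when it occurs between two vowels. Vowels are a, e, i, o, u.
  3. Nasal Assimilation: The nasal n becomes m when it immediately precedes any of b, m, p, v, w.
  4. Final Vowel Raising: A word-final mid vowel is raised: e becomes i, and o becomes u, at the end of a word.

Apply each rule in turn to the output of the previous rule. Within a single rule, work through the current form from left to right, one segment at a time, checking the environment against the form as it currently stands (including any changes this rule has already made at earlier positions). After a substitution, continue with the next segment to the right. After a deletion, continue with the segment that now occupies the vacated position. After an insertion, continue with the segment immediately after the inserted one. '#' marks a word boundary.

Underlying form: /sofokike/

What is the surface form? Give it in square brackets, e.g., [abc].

[sofodidi]

1 Velar Fronting: [sofokike] → [sofotite]
2 Voicing Between Vowels: [sofotite] → [sofodide]
3 Nasal Assimilation: no change — [sofodide]
4 Final Vowel Raising: [sofodide] → [sofodidi]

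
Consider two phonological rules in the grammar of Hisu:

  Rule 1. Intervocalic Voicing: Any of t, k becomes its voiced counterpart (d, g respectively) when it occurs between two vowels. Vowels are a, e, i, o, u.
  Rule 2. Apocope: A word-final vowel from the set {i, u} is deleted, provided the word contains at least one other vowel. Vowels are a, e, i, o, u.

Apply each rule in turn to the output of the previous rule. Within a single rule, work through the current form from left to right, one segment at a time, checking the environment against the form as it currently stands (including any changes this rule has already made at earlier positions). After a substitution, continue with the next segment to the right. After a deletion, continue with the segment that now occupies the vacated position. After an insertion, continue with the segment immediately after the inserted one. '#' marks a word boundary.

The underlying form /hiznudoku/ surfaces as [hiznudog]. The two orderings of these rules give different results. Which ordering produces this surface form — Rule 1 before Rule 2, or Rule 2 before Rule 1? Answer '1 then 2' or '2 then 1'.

Order 1 then 2:
  1 Intervocalic Voicing: [hiznudoku] → [hiznudogu]
  2 Apocope: [hiznudogu] → [hiznudog]
  result: [hiznudog]
Order 2 then 1:
  2 Apocope: [hiznudoku] → [hiznudok]
  1 Intervocalic Voicing: no change — [hiznudok]
  result: [hiznudok]

1 then 2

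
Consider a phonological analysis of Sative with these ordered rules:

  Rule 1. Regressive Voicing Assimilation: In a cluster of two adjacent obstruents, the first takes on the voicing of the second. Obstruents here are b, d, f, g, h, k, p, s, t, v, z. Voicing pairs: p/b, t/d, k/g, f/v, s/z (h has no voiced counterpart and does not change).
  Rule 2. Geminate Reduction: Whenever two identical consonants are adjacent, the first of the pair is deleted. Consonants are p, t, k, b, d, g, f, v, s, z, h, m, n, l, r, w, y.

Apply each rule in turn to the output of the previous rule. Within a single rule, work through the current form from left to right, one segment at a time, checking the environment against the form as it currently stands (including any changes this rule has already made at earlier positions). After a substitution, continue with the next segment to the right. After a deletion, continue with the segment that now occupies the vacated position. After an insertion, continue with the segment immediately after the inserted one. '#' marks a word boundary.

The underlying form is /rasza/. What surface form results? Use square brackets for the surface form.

[raza]

Rule 1 Regressive Voicing Assimilation: [rasza] → [razza]
Rule 2 Geminate Reduction: [razza] → [raza]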